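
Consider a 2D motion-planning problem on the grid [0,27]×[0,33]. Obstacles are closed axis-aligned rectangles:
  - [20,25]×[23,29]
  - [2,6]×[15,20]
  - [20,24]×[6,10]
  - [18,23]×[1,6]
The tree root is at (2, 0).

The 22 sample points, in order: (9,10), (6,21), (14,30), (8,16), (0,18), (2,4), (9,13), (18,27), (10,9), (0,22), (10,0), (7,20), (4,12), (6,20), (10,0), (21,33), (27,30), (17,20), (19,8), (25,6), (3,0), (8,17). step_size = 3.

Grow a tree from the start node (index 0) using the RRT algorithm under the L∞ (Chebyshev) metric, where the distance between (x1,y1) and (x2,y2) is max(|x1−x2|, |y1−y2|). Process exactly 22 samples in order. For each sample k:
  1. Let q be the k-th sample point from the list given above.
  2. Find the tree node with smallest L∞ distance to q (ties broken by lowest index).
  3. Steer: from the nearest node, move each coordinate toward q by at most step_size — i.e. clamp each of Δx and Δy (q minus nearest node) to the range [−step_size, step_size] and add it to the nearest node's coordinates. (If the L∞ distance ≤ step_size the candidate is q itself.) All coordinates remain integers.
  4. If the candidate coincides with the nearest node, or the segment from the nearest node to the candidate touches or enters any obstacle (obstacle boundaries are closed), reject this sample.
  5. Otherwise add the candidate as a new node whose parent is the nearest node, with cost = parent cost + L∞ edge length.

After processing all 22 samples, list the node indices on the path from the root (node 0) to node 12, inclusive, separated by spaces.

1. q=(9,10) nearest=0 d=10 new=(5,3) → add node 1 parent=0 cost=3
2. q=(6,21) nearest=1 d=18 new=(6,6) → add node 2 parent=1 cost=6
3. q=(14,30) nearest=2 d=24 new=(9,9) → add node 3 parent=2 cost=9
4. q=(8,16) nearest=3 d=7 new=(8,12) → add node 4 parent=3 cost=12
5. q=(0,18) nearest=4 d=8 new=(5,15) → blocked by [2,6]×[15,20], reject
6. q=(2,4) nearest=1 d=3 new=(2,4) → add node 5 parent=1 cost=6
7. q=(9,13) nearest=4 d=1 new=(9,13) → add node 6 parent=4 cost=13
8. q=(18,27) nearest=6 d=14 new=(12,16) → add node 7 parent=6 cost=16
9. q=(10,9) nearest=3 d=1 new=(10,9) → add node 8 parent=3 cost=10
10. q=(0,22) nearest=6 d=9 new=(6,16) → blocked by [2,6]×[15,20], reject
11. q=(10,0) nearest=1 d=5 new=(8,0) → add node 9 parent=1 cost=6
12. q=(7,20) nearest=7 d=5 new=(9,19) → add node 10 parent=7 cost=19
13. q=(4,12) nearest=4 d=4 new=(5,12) → add node 11 parent=4 cost=15
14. q=(6,20) nearest=10 d=3 new=(6,20) → blocked by [2,6]×[15,20], reject
15. q=(10,0) nearest=9 d=2 new=(10,0) → add node 12 parent=9 cost=8
16. q=(21,33) nearest=10 d=14 new=(12,22) → add node 13 parent=10 cost=22
17. q=(27,30) nearest=7 d=15 new=(15,19) → add node 14 parent=7 cost=19
18. q=(17,20) nearest=14 d=2 new=(17,20) → add node 15 parent=14 cost=21
19. q=(19,8) nearest=7 d=8 new=(15,13) → add node 16 parent=7 cost=19
20. q=(25,6) nearest=16 d=10 new=(18,10) → add node 17 parent=16 cost=22
21. q=(3,0) nearest=0 d=1 new=(3,0) → add node 18 parent=0 cost=1
22. q=(8,17) nearest=10 d=2 new=(8,17) → add node 19 parent=10 cost=21

Path: 0 1 9 12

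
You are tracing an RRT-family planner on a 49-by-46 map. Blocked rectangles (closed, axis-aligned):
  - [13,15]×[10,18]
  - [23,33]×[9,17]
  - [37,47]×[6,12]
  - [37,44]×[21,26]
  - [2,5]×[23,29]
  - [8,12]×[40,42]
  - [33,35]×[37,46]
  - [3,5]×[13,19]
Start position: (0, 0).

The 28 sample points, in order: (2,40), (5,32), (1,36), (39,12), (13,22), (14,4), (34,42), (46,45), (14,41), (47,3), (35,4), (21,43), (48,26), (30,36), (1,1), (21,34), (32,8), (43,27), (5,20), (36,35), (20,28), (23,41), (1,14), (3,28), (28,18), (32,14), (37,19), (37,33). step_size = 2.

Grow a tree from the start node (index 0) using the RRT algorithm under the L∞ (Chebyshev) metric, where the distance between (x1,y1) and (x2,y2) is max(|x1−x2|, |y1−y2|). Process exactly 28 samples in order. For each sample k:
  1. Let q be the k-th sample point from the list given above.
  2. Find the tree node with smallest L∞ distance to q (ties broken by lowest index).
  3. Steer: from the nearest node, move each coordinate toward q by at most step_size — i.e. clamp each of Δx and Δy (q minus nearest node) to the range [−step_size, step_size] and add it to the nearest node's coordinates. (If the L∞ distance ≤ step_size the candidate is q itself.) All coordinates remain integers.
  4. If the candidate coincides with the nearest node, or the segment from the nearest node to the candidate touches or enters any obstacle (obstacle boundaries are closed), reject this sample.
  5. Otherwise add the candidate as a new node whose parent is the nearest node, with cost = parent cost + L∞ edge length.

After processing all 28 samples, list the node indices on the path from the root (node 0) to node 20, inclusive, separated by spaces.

Path: 0 1 2 3 5 7 9 12 14 20

1. q=(2,40) nearest=0 d=40 new=(2,2) → add node 1 parent=0 cost=2
2. q=(5,32) nearest=1 d=30 new=(4,4) → add node 2 parent=1 cost=4
3. q=(1,36) nearest=2 d=32 new=(2,6) → add node 3 parent=2 cost=6
4. q=(39,12) nearest=2 d=35 new=(6,6) → add node 4 parent=2 cost=6
5. q=(13,22) nearest=3 d=16 new=(4,8) → add node 5 parent=3 cost=8
6. q=(14,4) nearest=4 d=8 new=(8,4) → add node 6 parent=4 cost=8
7. q=(34,42) nearest=5 d=34 new=(6,10) → add node 7 parent=5 cost=10
8. q=(46,45) nearest=4 d=40 new=(8,8) → add node 8 parent=4 cost=8
9. q=(14,41) nearest=7 d=31 new=(8,12) → add node 9 parent=7 cost=12
10. q=(47,3) nearest=6 d=39 new=(10,3) → add node 10 parent=6 cost=10
11. q=(35,4) nearest=10 d=25 new=(12,4) → add node 11 parent=10 cost=12
12. q=(21,43) nearest=9 d=31 new=(10,14) → add node 12 parent=9 cost=14
13. q=(48,26) nearest=11 d=36 new=(14,6) → add node 13 parent=11 cost=14
14. q=(30,36) nearest=12 d=22 new=(12,16) → add node 14 parent=12 cost=16
15. q=(1,1) nearest=0 d=1 new=(1,1) → add node 15 parent=0 cost=1
16. q=(21,34) nearest=14 d=18 new=(14,18) → blocked by [13,15]×[10,18], reject
17. q=(32,8) nearest=13 d=18 new=(16,8) → add node 16 parent=13 cost=16
18. q=(43,27) nearest=16 d=27 new=(18,10) → add node 17 parent=16 cost=18
19. q=(5,20) nearest=12 d=6 new=(8,16) → add node 18 parent=12 cost=16
20. q=(36,35) nearest=14 d=24 new=(14,18) → blocked by [13,15]×[10,18], reject
21. q=(20,28) nearest=14 d=12 new=(14,18) → blocked by [13,15]×[10,18], reject
22. q=(23,41) nearest=14 d=25 new=(14,18) → blocked by [13,15]×[10,18], reject
23. q=(1,14) nearest=7 d=5 new=(4,12) → add node 19 parent=7 cost=12
24. q=(3,28) nearest=14 d=12 new=(10,18) → add node 20 parent=14 cost=18
25. q=(28,18) nearest=17 d=10 new=(20,12) → add node 21 parent=17 cost=20
26. q=(32,14) nearest=21 d=12 new=(22,14) → add node 22 parent=21 cost=22
27. q=(37,19) nearest=22 d=15 new=(24,16) → blocked by [23,33]×[9,17], reject
28. q=(37,33) nearest=22 d=19 new=(24,16) → blocked by [23,33]×[9,17], reject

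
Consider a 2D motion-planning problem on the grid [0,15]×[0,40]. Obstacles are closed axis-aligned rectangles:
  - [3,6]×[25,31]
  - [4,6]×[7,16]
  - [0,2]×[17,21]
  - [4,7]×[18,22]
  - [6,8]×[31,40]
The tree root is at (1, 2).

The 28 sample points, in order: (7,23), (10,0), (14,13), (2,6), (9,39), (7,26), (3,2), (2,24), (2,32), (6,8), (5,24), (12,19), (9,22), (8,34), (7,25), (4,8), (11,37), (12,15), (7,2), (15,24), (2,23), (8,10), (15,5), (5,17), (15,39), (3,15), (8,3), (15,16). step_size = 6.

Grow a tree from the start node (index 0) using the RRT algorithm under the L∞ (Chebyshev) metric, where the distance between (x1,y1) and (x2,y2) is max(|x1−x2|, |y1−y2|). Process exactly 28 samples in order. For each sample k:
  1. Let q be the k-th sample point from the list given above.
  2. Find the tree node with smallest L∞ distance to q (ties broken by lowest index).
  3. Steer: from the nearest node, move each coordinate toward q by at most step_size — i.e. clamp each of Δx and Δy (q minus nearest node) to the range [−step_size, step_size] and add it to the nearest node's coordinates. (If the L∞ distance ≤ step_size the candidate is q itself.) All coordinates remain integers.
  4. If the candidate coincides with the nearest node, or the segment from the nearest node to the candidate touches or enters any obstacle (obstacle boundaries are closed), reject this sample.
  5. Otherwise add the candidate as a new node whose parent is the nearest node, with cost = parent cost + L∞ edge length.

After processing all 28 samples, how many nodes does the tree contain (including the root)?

Node count: 10

1. q=(7,23) nearest=0 d=21 new=(7,8) → blocked by [4,6]×[7,16], reject
2. q=(10,0) nearest=0 d=9 new=(7,0) → add node 1 parent=0 cost=6
3. q=(14,13) nearest=0 d=13 new=(7,8) → blocked by [4,6]×[7,16], reject
4. q=(2,6) nearest=0 d=4 new=(2,6) → add node 2 parent=0 cost=4
5. q=(9,39) nearest=2 d=33 new=(8,12) → blocked by [4,6]×[7,16], reject
6. q=(7,26) nearest=2 d=20 new=(7,12) → blocked by [4,6]×[7,16], reject
7. q=(3,2) nearest=0 d=2 new=(3,2) → add node 3 parent=0 cost=2
8. q=(2,24) nearest=2 d=18 new=(2,12) → add node 4 parent=2 cost=10
9. q=(2,32) nearest=4 d=20 new=(2,18) → blocked by [0,2]×[17,21], reject
10. q=(6,8) nearest=2 d=4 new=(6,8) → blocked by [4,6]×[7,16], reject
11. q=(5,24) nearest=4 d=12 new=(5,18) → blocked by [4,6]×[7,16], reject
12. q=(12,19) nearest=4 d=10 new=(8,18) → blocked by [4,6]×[7,16], reject
13. q=(9,22) nearest=4 d=10 new=(8,18) → blocked by [4,6]×[7,16], reject
14. q=(8,34) nearest=4 d=22 new=(8,18) → blocked by [4,6]×[7,16], reject
15. q=(7,25) nearest=4 d=13 new=(7,18) → blocked by [4,6]×[7,16], reject
16. q=(4,8) nearest=2 d=2 new=(4,8) → blocked by [4,6]×[7,16], reject
17. q=(11,37) nearest=4 d=25 new=(8,18) → blocked by [4,6]×[7,16], reject
18. q=(12,15) nearest=2 d=10 new=(8,12) → blocked by [4,6]×[7,16], reject
19. q=(7,2) nearest=1 d=2 new=(7,2) → add node 5 parent=1 cost=8
20. q=(15,24) nearest=4 d=13 new=(8,18) → blocked by [4,6]×[7,16], reject
21. q=(2,23) nearest=4 d=11 new=(2,18) → blocked by [0,2]×[17,21], reject
22. q=(8,10) nearest=2 d=6 new=(8,10) → blocked by [4,6]×[7,16], reject
23. q=(15,5) nearest=1 d=8 new=(13,5) → add node 6 parent=1 cost=12
24. q=(5,17) nearest=4 d=5 new=(5,17) → blocked by [4,6]×[7,16], reject
25. q=(15,39) nearest=4 d=27 new=(8,18) → blocked by [4,6]×[7,16], reject
26. q=(3,15) nearest=4 d=3 new=(3,15) → add node 7 parent=4 cost=13
27. q=(8,3) nearest=5 d=1 new=(8,3) → add node 8 parent=5 cost=9
28. q=(15,16) nearest=6 d=11 new=(15,11) → add node 9 parent=6 cost=18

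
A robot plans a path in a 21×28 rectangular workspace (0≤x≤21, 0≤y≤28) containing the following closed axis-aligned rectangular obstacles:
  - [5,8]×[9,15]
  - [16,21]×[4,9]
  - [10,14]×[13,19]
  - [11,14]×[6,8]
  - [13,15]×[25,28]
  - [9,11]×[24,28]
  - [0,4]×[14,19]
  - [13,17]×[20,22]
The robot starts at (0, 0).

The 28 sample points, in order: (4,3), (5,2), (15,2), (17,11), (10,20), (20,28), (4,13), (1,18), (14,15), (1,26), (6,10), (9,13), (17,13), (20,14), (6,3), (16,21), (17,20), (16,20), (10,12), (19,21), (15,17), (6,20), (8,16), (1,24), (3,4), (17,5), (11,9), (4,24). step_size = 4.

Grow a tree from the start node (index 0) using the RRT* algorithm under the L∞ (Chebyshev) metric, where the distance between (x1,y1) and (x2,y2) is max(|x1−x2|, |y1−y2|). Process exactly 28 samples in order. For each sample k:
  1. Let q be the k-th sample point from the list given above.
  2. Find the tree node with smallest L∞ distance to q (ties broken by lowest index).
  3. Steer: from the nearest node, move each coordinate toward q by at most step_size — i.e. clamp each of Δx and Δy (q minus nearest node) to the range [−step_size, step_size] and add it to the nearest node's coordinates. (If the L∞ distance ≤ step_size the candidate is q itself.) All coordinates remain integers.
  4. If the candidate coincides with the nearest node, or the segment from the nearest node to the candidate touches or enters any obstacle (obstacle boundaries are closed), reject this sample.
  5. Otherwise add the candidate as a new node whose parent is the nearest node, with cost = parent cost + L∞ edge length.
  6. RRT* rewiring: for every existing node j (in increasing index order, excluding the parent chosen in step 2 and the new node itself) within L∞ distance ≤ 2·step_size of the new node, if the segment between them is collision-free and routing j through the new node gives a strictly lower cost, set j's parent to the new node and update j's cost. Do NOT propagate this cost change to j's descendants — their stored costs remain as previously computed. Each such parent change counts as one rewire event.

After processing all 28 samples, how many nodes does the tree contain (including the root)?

1. q=(4,3) nearest=0 d=4 new=(4,3) → add node 1 parent=0 cost=4
2. q=(5,2) nearest=1 d=1 new=(5,2) → add node 2 parent=1 cost=5
3. q=(15,2) nearest=2 d=10 new=(9,2) → add node 3 parent=2 cost=9
4. q=(17,11) nearest=3 d=9 new=(13,6) → blocked by [11,14]×[6,8], reject
5. q=(10,20) nearest=1 d=17 new=(8,7) → add node 4 parent=1 cost=8
6. q=(20,28) nearest=4 d=21 new=(12,11) → add node 5 parent=4 cost=12
7. q=(4,13) nearest=4 d=6 new=(4,11) → blocked by [5,8]×[9,15], reject
8. q=(1,18) nearest=4 d=11 new=(4,11) → blocked by [5,8]×[9,15], reject
9. q=(14,15) nearest=5 d=4 new=(14,15) → blocked by [10,14]×[13,19], reject
10. q=(1,26) nearest=5 d=15 new=(8,15) → blocked by [5,8]×[9,15], reject
11. q=(6,10) nearest=4 d=3 new=(6,10) → blocked by [5,8]×[9,15], reject
12. q=(9,13) nearest=5 d=3 new=(9,13) → add node 6 parent=5 cost=15
13. q=(17,13) nearest=5 d=5 new=(16,13) → add node 7 parent=5 cost=16
14. q=(20,14) nearest=7 d=4 new=(20,14) → add node 8 parent=7 cost=20
15. q=(6,3) nearest=2 d=1 new=(6,3) → add node 9 parent=2 cost=6
16. q=(16,21) nearest=8 d=7 new=(16,18) → add node 10 parent=8 cost=24
17. q=(17,20) nearest=10 d=2 new=(17,20) → blocked by [13,17]×[20,22], reject
18. q=(16,20) nearest=10 d=2 new=(16,20) → blocked by [13,17]×[20,22], reject
19. q=(10,12) nearest=6 d=1 new=(10,12) → add node 11 parent=6 cost=16
20. q=(19,21) nearest=10 d=3 new=(19,21) → add node 12 parent=10 cost=27
21. q=(15,17) nearest=10 d=1 new=(15,17) → add node 13 parent=10 cost=25
22. q=(6,20) nearest=6 d=7 new=(6,17) → blocked by [5,8]×[9,15], reject
23. q=(8,16) nearest=6 d=3 new=(8,16) → add node 14 parent=6 cost=18
24. q=(1,24) nearest=14 d=8 new=(4,20) → add node 15 parent=14 cost=22
25. q=(3,4) nearest=1 d=1 new=(3,4) → add node 16 parent=1 cost=5
26. q=(17,5) nearest=5 d=6 new=(16,7) → blocked by [16,21]×[4,9], reject
27. q=(11,9) nearest=5 d=2 new=(11,9) → add node 17 parent=5 cost=14
28. q=(4,24) nearest=15 d=4 new=(4,24) → add node 18 parent=15 cost=26

Node count: 19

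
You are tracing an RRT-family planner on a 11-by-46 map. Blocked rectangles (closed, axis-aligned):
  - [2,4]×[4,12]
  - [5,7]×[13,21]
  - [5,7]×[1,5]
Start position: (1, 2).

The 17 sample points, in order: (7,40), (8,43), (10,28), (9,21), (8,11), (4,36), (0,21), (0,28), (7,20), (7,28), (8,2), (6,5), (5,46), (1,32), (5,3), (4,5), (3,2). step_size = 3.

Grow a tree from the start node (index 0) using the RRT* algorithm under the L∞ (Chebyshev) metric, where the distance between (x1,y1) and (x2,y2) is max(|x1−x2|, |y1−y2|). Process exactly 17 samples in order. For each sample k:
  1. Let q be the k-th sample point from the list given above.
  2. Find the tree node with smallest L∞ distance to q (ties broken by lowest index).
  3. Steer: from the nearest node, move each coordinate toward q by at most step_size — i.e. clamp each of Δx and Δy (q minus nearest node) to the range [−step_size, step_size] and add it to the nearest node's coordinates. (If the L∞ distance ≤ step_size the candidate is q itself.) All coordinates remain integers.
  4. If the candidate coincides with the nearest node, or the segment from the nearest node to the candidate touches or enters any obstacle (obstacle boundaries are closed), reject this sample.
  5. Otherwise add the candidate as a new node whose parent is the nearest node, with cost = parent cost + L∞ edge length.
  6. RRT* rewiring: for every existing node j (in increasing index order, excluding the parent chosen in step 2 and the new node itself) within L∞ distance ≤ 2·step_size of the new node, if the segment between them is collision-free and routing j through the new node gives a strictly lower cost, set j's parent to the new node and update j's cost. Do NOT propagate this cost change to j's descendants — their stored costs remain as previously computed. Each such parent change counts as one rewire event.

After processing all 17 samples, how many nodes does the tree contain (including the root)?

Node count: 6

1. q=(7,40) nearest=0 d=38 new=(4,5) → blocked by [2,4]×[4,12], reject
2. q=(8,43) nearest=0 d=41 new=(4,5) → blocked by [2,4]×[4,12], reject
3. q=(10,28) nearest=0 d=26 new=(4,5) → blocked by [2,4]×[4,12], reject
4. q=(9,21) nearest=0 d=19 new=(4,5) → blocked by [2,4]×[4,12], reject
5. q=(8,11) nearest=0 d=9 new=(4,5) → blocked by [2,4]×[4,12], reject
6. q=(4,36) nearest=0 d=34 new=(4,5) → blocked by [2,4]×[4,12], reject
7. q=(0,21) nearest=0 d=19 new=(0,5) → add node 1 parent=0 cost=3
8. q=(0,28) nearest=1 d=23 new=(0,8) → add node 2 parent=1 cost=6
9. q=(7,20) nearest=2 d=12 new=(3,11) → blocked by [2,4]×[4,12], reject
10. q=(7,28) nearest=2 d=20 new=(3,11) → blocked by [2,4]×[4,12], reject
11. q=(8,2) nearest=0 d=7 new=(4,2) → add node 3 parent=0 cost=3
12. q=(6,5) nearest=3 d=3 new=(6,5) → blocked by [5,7]×[1,5], reject
13. q=(5,46) nearest=2 d=38 new=(3,11) → blocked by [2,4]×[4,12], reject
14. q=(1,32) nearest=2 d=24 new=(1,11) → add node 4 parent=2 cost=9
15. q=(5,3) nearest=3 d=1 new=(5,3) → blocked by [5,7]×[1,5], reject
16. q=(4,5) nearest=0 d=3 new=(4,5) → blocked by [2,4]×[4,12], reject
17. q=(3,2) nearest=3 d=1 new=(3,2) → add node 5 parent=3 cost=4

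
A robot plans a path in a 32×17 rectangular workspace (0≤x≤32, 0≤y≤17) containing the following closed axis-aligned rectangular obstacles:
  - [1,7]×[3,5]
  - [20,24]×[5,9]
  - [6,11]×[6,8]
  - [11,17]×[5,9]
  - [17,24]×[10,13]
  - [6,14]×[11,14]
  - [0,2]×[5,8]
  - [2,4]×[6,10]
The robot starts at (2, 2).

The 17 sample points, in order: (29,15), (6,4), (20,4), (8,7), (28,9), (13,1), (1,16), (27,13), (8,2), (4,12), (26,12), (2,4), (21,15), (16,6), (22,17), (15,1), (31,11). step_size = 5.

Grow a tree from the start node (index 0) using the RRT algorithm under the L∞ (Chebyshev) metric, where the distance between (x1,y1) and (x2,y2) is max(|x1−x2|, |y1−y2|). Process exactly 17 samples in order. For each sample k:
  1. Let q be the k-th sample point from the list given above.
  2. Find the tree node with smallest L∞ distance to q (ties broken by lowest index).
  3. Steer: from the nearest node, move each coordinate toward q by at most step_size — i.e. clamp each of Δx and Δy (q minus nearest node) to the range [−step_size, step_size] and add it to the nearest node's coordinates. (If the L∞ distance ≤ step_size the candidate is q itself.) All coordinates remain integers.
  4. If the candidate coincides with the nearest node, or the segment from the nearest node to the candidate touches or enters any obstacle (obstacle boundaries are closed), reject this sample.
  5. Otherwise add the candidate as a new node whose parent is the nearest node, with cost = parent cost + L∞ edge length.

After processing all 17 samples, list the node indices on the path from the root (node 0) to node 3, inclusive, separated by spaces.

Path: 0 1 2 3

1. q=(29,15) nearest=0 d=27 new=(7,7) → blocked by [1,7]×[3,5], reject
2. q=(6,4) nearest=0 d=4 new=(6,4) → blocked by [1,7]×[3,5], reject
3. q=(20,4) nearest=0 d=18 new=(7,4) → blocked by [1,7]×[3,5], reject
4. q=(8,7) nearest=0 d=6 new=(7,7) → blocked by [1,7]×[3,5], reject
5. q=(28,9) nearest=0 d=26 new=(7,7) → blocked by [1,7]×[3,5], reject
6. q=(13,1) nearest=0 d=11 new=(7,1) → add node 1 parent=0 cost=5
7. q=(1,16) nearest=0 d=14 new=(1,7) → blocked by [1,7]×[3,5], reject
8. q=(27,13) nearest=1 d=20 new=(12,6) → blocked by [11,17]×[5,9], reject
9. q=(8,2) nearest=1 d=1 new=(8,2) → add node 2 parent=1 cost=6
10. q=(4,12) nearest=0 d=10 new=(4,7) → blocked by [1,7]×[3,5], reject
11. q=(26,12) nearest=2 d=18 new=(13,7) → blocked by [11,17]×[5,9], reject
12. q=(2,4) nearest=0 d=2 new=(2,4) → blocked by [1,7]×[3,5], reject
13. q=(21,15) nearest=2 d=13 new=(13,7) → blocked by [11,17]×[5,9], reject
14. q=(16,6) nearest=2 d=8 new=(13,6) → blocked by [11,17]×[5,9], reject
15. q=(22,17) nearest=2 d=15 new=(13,7) → blocked by [11,17]×[5,9], reject
16. q=(15,1) nearest=2 d=7 new=(13,1) → add node 3 parent=2 cost=11
17. q=(31,11) nearest=3 d=18 new=(18,6) → blocked by [11,17]×[5,9], reject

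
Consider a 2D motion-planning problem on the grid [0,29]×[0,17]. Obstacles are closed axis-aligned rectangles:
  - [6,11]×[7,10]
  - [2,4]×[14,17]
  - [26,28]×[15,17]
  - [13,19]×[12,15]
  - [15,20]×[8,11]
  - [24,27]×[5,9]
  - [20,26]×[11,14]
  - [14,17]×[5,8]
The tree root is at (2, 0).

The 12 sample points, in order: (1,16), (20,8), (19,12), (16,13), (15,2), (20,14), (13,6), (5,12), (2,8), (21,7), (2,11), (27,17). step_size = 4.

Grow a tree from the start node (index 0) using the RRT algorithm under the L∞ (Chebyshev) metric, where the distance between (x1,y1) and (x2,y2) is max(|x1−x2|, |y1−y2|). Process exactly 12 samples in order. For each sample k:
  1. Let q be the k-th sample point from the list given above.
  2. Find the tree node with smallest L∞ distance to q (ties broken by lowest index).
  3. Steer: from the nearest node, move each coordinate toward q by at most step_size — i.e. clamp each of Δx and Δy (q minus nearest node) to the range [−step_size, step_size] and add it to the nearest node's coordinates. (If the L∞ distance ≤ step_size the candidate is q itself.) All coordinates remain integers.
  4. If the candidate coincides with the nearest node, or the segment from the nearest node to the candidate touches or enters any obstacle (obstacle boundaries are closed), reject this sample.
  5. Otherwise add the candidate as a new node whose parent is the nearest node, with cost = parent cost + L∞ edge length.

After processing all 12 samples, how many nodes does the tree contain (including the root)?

Node count: 8

1. q=(1,16) nearest=0 d=16 new=(1,4) → add node 1 parent=0 cost=4
2. q=(20,8) nearest=0 d=18 new=(6,4) → add node 2 parent=0 cost=4
3. q=(19,12) nearest=2 d=13 new=(10,8) → blocked by [6,11]×[7,10], reject
4. q=(16,13) nearest=2 d=10 new=(10,8) → blocked by [6,11]×[7,10], reject
5. q=(15,2) nearest=2 d=9 new=(10,2) → add node 3 parent=2 cost=8
6. q=(20,14) nearest=3 d=12 new=(14,6) → blocked by [14,17]×[5,8], reject
7. q=(13,6) nearest=3 d=4 new=(13,6) → add node 4 parent=3 cost=12
8. q=(5,12) nearest=1 d=8 new=(5,8) → add node 5 parent=1 cost=8
9. q=(2,8) nearest=5 d=3 new=(2,8) → add node 6 parent=5 cost=11
10. q=(21,7) nearest=4 d=8 new=(17,7) → blocked by [14,17]×[5,8], reject
11. q=(2,11) nearest=5 d=3 new=(2,11) → add node 7 parent=5 cost=11
12. q=(27,17) nearest=4 d=14 new=(17,10) → blocked by [15,20]×[8,11], reject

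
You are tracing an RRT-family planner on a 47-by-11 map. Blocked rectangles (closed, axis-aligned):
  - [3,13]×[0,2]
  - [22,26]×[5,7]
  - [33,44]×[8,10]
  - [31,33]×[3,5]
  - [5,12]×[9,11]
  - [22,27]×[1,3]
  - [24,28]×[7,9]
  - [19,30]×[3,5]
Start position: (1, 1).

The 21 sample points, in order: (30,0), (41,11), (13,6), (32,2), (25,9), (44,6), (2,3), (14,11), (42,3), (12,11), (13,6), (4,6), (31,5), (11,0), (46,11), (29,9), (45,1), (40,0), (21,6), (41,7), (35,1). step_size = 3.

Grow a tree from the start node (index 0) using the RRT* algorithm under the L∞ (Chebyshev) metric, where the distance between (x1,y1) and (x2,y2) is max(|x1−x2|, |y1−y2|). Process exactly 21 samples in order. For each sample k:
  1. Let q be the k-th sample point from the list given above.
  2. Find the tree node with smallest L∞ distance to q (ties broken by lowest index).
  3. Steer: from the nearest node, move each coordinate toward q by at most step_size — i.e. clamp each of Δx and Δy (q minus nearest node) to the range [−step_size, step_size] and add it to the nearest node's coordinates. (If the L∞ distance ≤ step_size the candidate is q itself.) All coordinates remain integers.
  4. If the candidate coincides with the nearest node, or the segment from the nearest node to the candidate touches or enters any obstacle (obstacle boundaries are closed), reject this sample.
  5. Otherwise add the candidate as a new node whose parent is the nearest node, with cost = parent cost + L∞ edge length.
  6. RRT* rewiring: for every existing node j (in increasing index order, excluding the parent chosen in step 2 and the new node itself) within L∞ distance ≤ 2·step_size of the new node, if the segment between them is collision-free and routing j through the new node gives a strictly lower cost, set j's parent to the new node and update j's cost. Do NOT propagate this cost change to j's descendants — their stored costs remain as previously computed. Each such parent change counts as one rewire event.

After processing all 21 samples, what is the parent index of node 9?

1. q=(30,0) nearest=0 d=29 new=(4,0) → blocked by [3,13]×[0,2], reject
2. q=(41,11) nearest=0 d=40 new=(4,4) → add node 1 parent=0 cost=3
3. q=(13,6) nearest=1 d=9 new=(7,6) → add node 2 parent=1 cost=6
4. q=(32,2) nearest=2 d=25 new=(10,3) → add node 3 parent=2 cost=9
5. q=(25,9) nearest=3 d=15 new=(13,6) → add node 4 parent=3 cost=12
6. q=(44,6) nearest=4 d=31 new=(16,6) → add node 5 parent=4 cost=15
7. q=(2,3) nearest=0 d=2 new=(2,3) → add node 6 parent=0 cost=2
8. q=(14,11) nearest=4 d=5 new=(14,9) → add node 7 parent=4 cost=15
9. q=(42,3) nearest=5 d=26 new=(19,3) → blocked by [19,30]×[3,5], reject
10. q=(12,11) nearest=7 d=2 new=(12,11) → blocked by [5,12]×[9,11], reject
11. q=(13,6) nearest=4 d=0 → coincident, reject
12. q=(4,6) nearest=1 d=2 new=(4,6) → add node 8 parent=1 cost=5
13. q=(31,5) nearest=5 d=15 new=(19,5) → blocked by [19,30]×[3,5], reject
14. q=(11,0) nearest=3 d=3 new=(11,0) → blocked by [3,13]×[0,2], reject
15. q=(46,11) nearest=5 d=30 new=(19,9) → add node 9 parent=5 cost=18
16. q=(29,9) nearest=9 d=10 new=(22,9) → add node 10 parent=9 cost=21
17. q=(45,1) nearest=10 d=23 new=(25,6) → blocked by [22,26]×[5,7], reject
18. q=(40,0) nearest=10 d=18 new=(25,6) → blocked by [22,26]×[5,7], reject
19. q=(21,6) nearest=9 d=3 new=(21,6) → add node 11 parent=9 cost=21
20. q=(41,7) nearest=10 d=19 new=(25,7) → blocked by [22,26]×[5,7], reject
21. q=(35,1) nearest=10 d=13 new=(25,6) → blocked by [22,26]×[5,7], reject

Parent of node 9: 5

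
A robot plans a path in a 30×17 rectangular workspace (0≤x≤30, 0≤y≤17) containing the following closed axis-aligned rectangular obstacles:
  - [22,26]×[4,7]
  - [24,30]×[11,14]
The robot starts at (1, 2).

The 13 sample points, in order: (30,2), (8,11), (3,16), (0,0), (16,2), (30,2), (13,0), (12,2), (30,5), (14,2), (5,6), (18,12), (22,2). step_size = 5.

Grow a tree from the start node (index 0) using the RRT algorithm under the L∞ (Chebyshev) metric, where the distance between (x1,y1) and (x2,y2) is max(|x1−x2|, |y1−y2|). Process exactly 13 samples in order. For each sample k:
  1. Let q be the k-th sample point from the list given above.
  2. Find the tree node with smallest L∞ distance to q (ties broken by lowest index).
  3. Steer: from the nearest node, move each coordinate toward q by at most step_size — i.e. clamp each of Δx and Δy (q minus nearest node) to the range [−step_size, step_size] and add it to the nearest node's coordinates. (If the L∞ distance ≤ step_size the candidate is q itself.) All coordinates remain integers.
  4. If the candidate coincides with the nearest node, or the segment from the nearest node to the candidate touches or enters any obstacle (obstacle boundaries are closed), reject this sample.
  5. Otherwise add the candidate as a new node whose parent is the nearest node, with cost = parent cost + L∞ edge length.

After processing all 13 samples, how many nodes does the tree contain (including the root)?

Node count: 14

1. q=(30,2) nearest=0 d=29 new=(6,2) → add node 1 parent=0 cost=5
2. q=(8,11) nearest=0 d=9 new=(6,7) → add node 2 parent=0 cost=5
3. q=(3,16) nearest=2 d=9 new=(3,12) → add node 3 parent=2 cost=10
4. q=(0,0) nearest=0 d=2 new=(0,0) → add node 4 parent=0 cost=2
5. q=(16,2) nearest=1 d=10 new=(11,2) → add node 5 parent=1 cost=10
6. q=(30,2) nearest=5 d=19 new=(16,2) → add node 6 parent=5 cost=15
7. q=(13,0) nearest=5 d=2 new=(13,0) → add node 7 parent=5 cost=12
8. q=(12,2) nearest=5 d=1 new=(12,2) → add node 8 parent=5 cost=11
9. q=(30,5) nearest=6 d=14 new=(21,5) → add node 9 parent=6 cost=20
10. q=(14,2) nearest=6 d=2 new=(14,2) → add node 10 parent=6 cost=17
11. q=(5,6) nearest=2 d=1 new=(5,6) → add node 11 parent=2 cost=6
12. q=(18,12) nearest=9 d=7 new=(18,10) → add node 12 parent=9 cost=25
13. q=(22,2) nearest=9 d=3 new=(22,2) → add node 13 parent=9 cost=23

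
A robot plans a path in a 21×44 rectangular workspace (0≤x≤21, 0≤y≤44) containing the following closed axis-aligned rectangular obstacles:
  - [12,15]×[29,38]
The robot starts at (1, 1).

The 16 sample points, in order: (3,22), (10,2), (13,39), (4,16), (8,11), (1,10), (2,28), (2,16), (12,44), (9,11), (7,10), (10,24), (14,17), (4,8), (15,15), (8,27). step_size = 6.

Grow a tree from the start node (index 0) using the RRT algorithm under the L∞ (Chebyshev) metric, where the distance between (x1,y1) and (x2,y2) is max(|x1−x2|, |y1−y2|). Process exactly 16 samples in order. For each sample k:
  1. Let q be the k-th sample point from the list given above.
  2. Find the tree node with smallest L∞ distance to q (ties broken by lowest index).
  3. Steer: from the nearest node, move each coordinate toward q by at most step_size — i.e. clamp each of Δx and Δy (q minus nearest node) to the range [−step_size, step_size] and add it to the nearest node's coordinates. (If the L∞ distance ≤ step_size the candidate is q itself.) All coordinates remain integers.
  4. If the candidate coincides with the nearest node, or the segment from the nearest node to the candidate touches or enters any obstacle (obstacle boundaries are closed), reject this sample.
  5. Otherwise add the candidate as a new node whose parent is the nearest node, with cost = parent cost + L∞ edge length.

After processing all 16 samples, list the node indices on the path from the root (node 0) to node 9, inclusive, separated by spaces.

1. q=(3,22) nearest=0 d=21 new=(3,7) → add node 1 parent=0 cost=6
2. q=(10,2) nearest=1 d=7 new=(9,2) → add node 2 parent=1 cost=12
3. q=(13,39) nearest=1 d=32 new=(9,13) → add node 3 parent=1 cost=12
4. q=(4,16) nearest=3 d=5 new=(4,16) → add node 4 parent=3 cost=17
5. q=(8,11) nearest=3 d=2 new=(8,11) → add node 5 parent=3 cost=14
6. q=(1,10) nearest=1 d=3 new=(1,10) → add node 6 parent=1 cost=9
7. q=(2,28) nearest=4 d=12 new=(2,22) → add node 7 parent=4 cost=23
8. q=(2,16) nearest=4 d=2 new=(2,16) → add node 8 parent=4 cost=19
9. q=(12,44) nearest=7 d=22 new=(8,28) → add node 9 parent=7 cost=29
10. q=(9,11) nearest=5 d=1 new=(9,11) → add node 10 parent=5 cost=15
11. q=(7,10) nearest=5 d=1 new=(7,10) → add node 11 parent=5 cost=15
12. q=(10,24) nearest=9 d=4 new=(10,24) → add node 12 parent=9 cost=33
13. q=(14,17) nearest=3 d=5 new=(14,17) → add node 13 parent=3 cost=17
14. q=(4,8) nearest=1 d=1 new=(4,8) → add node 14 parent=1 cost=7
15. q=(15,15) nearest=13 d=2 new=(15,15) → add node 15 parent=13 cost=19
16. q=(8,27) nearest=9 d=1 new=(8,27) → add node 16 parent=9 cost=30

Path: 0 1 3 4 7 9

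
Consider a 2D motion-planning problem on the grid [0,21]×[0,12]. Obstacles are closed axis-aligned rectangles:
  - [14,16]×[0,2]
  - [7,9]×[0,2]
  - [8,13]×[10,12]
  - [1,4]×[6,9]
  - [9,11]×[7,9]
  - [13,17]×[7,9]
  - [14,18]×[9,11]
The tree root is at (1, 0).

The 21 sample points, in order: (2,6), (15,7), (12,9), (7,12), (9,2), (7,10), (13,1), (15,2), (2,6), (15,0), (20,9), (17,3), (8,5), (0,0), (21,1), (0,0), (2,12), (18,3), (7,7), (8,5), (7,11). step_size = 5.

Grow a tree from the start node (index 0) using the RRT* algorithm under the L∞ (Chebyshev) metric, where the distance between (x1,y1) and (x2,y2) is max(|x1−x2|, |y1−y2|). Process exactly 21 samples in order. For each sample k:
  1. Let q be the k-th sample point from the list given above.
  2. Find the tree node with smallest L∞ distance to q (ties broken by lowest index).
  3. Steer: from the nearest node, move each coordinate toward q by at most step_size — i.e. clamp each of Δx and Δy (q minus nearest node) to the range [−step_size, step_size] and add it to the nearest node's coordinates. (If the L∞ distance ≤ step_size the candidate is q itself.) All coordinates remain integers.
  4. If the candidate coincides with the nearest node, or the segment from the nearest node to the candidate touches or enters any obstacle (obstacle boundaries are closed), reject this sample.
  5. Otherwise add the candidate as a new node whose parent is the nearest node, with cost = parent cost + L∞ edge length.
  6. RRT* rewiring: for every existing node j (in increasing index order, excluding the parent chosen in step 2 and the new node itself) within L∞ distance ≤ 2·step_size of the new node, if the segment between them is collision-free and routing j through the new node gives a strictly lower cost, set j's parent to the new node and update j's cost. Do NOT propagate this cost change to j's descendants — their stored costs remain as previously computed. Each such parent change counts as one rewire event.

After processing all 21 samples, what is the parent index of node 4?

Parent of node 4: 8

1. q=(2,6) nearest=0 d=6 new=(2,5) → add node 1 parent=0 cost=5
2. q=(15,7) nearest=1 d=13 new=(7,7) → add node 2 parent=1 cost=10
3. q=(12,9) nearest=2 d=5 new=(12,9) → blocked by [9,11]×[7,9], reject
4. q=(7,12) nearest=2 d=5 new=(7,12) → add node 3 parent=2 cost=15
5. q=(9,2) nearest=2 d=5 new=(9,2) → blocked by [7,9]×[0,2], reject
6. q=(7,10) nearest=3 d=2 new=(7,10) → add node 4 parent=3 cost=17
7. q=(13,1) nearest=2 d=6 new=(12,2) → add node 5 parent=2 cost=15
8. q=(15,2) nearest=5 d=3 new=(15,2) → blocked by [14,16]×[0,2], reject
9. q=(2,6) nearest=1 d=1 new=(2,6) → blocked by [1,4]×[6,9], reject
10. q=(15,0) nearest=5 d=3 new=(15,0) → blocked by [14,16]×[0,2], reject
11. q=(20,9) nearest=5 d=8 new=(17,7) → blocked by [13,17]×[7,9], reject
12. q=(17,3) nearest=5 d=5 new=(17,3) → add node 6 parent=5 cost=20
13. q=(8,5) nearest=2 d=2 new=(8,5) → add node 7 parent=2 cost=12
14. q=(0,0) nearest=0 d=1 new=(0,0) → add node 8 parent=0 cost=1; rewire 2→8 (8<10); rewire 4→8 (11<17); rewire 7→8 (9<12)
15. q=(21,1) nearest=6 d=4 new=(21,1) → add node 9 parent=6 cost=24
16. q=(0,0) nearest=8 d=0 → coincident, reject
17. q=(2,12) nearest=2 d=5 new=(2,12) → add node 10 parent=2 cost=13
18. q=(18,3) nearest=6 d=1 new=(18,3) → add node 11 parent=6 cost=21
19. q=(7,7) nearest=2 d=0 → coincident, reject
20. q=(8,5) nearest=7 d=0 → coincident, reject
21. q=(7,11) nearest=3 d=1 new=(7,11) → add node 12 parent=3 cost=16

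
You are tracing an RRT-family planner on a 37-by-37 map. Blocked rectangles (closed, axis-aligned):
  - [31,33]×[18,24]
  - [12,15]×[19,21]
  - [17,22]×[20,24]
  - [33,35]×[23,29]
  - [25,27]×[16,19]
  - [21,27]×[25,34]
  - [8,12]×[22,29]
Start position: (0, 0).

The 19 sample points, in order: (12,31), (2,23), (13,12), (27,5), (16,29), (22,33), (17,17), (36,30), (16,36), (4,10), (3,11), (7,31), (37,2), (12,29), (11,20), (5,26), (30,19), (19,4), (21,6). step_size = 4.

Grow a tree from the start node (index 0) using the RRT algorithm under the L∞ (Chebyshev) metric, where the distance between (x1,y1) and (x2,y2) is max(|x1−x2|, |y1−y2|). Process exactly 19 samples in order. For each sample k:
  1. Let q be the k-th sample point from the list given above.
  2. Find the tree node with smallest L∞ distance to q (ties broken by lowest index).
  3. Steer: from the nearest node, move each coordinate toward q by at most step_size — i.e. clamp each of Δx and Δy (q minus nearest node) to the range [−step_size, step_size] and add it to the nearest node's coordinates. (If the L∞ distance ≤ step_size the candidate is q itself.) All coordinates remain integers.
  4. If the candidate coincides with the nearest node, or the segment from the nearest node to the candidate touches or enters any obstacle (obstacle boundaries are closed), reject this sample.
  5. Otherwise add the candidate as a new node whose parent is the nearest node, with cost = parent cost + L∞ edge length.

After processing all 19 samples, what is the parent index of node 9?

Parent of node 9: 8

1. q=(12,31) nearest=0 d=31 new=(4,4) → add node 1 parent=0 cost=4
2. q=(2,23) nearest=1 d=19 new=(2,8) → add node 2 parent=1 cost=8
3. q=(13,12) nearest=1 d=9 new=(8,8) → add node 3 parent=1 cost=8
4. q=(27,5) nearest=3 d=19 new=(12,5) → add node 4 parent=3 cost=12
5. q=(16,29) nearest=2 d=21 new=(6,12) → add node 5 parent=2 cost=12
6. q=(22,33) nearest=5 d=21 new=(10,16) → add node 6 parent=5 cost=16
7. q=(17,17) nearest=6 d=7 new=(14,17) → add node 7 parent=6 cost=20
8. q=(36,30) nearest=7 d=22 new=(18,21) → blocked by [17,22]×[20,24], reject
9. q=(16,36) nearest=7 d=19 new=(16,21) → blocked by [12,15]×[19,21], reject
10. q=(4,10) nearest=2 d=2 new=(4,10) → add node 8 parent=2 cost=10
11. q=(3,11) nearest=8 d=1 new=(3,11) → add node 9 parent=8 cost=11
12. q=(7,31) nearest=7 d=14 new=(10,21) → blocked by [12,15]×[19,21], reject
13. q=(37,2) nearest=7 d=23 new=(18,13) → add node 10 parent=7 cost=24
14. q=(12,29) nearest=7 d=12 new=(12,21) → blocked by [12,15]×[19,21], reject
15. q=(11,20) nearest=7 d=3 new=(11,20) → blocked by [12,15]×[19,21], reject
16. q=(5,26) nearest=7 d=9 new=(10,21) → blocked by [12,15]×[19,21], reject
17. q=(30,19) nearest=10 d=12 new=(22,17) → add node 11 parent=10 cost=28
18. q=(19,4) nearest=4 d=7 new=(16,4) → add node 12 parent=4 cost=16
19. q=(21,6) nearest=12 d=5 new=(20,6) → add node 13 parent=12 cost=20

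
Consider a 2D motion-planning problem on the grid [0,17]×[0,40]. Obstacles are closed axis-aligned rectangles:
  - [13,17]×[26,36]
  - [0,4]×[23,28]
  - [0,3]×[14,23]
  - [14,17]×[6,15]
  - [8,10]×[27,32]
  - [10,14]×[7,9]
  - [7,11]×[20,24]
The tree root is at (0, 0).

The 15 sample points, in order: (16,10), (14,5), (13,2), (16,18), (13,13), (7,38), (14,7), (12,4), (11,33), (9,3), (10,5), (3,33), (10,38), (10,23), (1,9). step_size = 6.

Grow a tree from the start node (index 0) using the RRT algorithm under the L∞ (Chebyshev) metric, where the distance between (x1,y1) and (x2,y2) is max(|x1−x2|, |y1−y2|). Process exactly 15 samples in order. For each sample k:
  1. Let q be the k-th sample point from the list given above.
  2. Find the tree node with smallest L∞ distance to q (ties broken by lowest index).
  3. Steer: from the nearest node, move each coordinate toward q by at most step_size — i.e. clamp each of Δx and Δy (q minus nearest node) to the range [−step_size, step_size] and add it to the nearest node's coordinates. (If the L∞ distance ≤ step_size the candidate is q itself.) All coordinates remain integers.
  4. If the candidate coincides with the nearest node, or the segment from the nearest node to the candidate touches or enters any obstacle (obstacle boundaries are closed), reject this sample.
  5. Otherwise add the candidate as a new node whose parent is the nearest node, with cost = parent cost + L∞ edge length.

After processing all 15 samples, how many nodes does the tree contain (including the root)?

1. q=(16,10) nearest=0 d=16 new=(6,6) → add node 1 parent=0 cost=6
2. q=(14,5) nearest=1 d=8 new=(12,5) → add node 2 parent=1 cost=12
3. q=(13,2) nearest=2 d=3 new=(13,2) → add node 3 parent=2 cost=15
4. q=(16,18) nearest=1 d=12 new=(12,12) → add node 4 parent=1 cost=12
5. q=(13,13) nearest=4 d=1 new=(13,13) → add node 5 parent=4 cost=13
6. q=(7,38) nearest=5 d=25 new=(7,19) → add node 6 parent=5 cost=19
7. q=(14,7) nearest=2 d=2 new=(14,7) → blocked by [14,17]×[6,15], reject
8. q=(12,4) nearest=2 d=1 new=(12,4) → add node 7 parent=2 cost=13
9. q=(11,33) nearest=6 d=14 new=(11,25) → blocked by [7,11]×[20,24], reject
10. q=(9,3) nearest=1 d=3 new=(9,3) → add node 8 parent=1 cost=9
11. q=(10,5) nearest=2 d=2 new=(10,5) → add node 9 parent=2 cost=14
12. q=(3,33) nearest=6 d=14 new=(3,25) → blocked by [0,4]×[23,28], reject
13. q=(10,38) nearest=6 d=19 new=(10,25) → blocked by [7,11]×[20,24], reject
14. q=(10,23) nearest=6 d=4 new=(10,23) → blocked by [7,11]×[20,24], reject
15. q=(1,9) nearest=1 d=5 new=(1,9) → add node 10 parent=1 cost=11

Node count: 11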